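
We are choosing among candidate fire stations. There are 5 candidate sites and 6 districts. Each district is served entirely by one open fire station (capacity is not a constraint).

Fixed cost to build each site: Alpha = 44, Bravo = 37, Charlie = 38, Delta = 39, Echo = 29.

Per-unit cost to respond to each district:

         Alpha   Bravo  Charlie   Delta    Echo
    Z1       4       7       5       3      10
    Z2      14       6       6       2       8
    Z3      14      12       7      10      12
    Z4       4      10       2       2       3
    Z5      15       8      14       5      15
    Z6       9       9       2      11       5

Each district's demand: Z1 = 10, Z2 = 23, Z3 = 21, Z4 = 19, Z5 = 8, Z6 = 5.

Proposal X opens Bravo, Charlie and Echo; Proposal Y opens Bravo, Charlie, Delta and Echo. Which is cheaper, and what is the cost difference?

Proposal Y is cheaper by 97.

Proposal X: {Bravo, Charlie, Echo}: Z1→Charlie 5·10=50, Z2→Bravo 6·23=138, Z3→Charlie 7·21=147, Z4→Charlie 2·19=38, Z5→Bravo 8·8=64, Z6→Charlie 2·5=10. Service 447; fixed 104; total 551.
Proposal Y: {Bravo, Charlie, Delta, Echo}: Z1→Delta 3·10=30, Z2→Delta 2·23=46, Z3→Charlie 7·21=147, Z4→Charlie 2·19=38, Z5→Delta 5·8=40, Z6→Charlie 2·5=10. Service 311; fixed 143; total 454.
Difference: |551 − 454| = 97.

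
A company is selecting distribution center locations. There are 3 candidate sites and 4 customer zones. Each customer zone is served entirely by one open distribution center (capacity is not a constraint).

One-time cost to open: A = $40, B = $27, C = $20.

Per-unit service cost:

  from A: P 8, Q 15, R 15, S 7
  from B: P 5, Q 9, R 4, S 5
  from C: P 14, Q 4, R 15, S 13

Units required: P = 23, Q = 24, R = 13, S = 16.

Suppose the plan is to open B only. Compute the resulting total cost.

Total cost: 490

Each customer zone is assigned to its cheapest site among the open ones.
{B}: P→B 5·23=115, Q→B 9·24=216, R→B 4·13=52, S→B 5·16=80. Service 463; fixed 27; total 490.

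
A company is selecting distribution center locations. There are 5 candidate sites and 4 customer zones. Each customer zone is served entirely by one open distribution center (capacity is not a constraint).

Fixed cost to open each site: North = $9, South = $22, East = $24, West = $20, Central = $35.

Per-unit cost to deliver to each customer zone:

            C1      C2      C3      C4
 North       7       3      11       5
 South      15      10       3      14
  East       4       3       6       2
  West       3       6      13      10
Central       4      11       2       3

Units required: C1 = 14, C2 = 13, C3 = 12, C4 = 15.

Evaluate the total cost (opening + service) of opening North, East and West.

Each customer zone is assigned to its cheapest site among the open ones.
{North, East, West}: C1→West 3·14=42, C2→North 3·13=39, C3→East 6·12=72, C4→East 2·15=30. Service 183; fixed 53; total 236.

Total cost: 236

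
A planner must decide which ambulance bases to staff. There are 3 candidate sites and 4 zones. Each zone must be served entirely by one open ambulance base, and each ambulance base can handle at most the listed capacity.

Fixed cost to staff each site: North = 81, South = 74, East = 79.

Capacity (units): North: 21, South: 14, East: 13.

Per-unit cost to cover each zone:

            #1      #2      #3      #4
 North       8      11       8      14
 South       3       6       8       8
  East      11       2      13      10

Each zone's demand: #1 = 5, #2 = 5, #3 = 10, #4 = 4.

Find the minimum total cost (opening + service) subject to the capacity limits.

Minimum total cost: 312

Open {North, South}: #1→South 3·5=15, #2→South 6·5=30, #3→North 8·10=80, #4→South 8·4=32.
Loads: North carries 10/21, South carries 14/14. Service 157; fixed 155; total 312.
Next best feasible plan costs 330.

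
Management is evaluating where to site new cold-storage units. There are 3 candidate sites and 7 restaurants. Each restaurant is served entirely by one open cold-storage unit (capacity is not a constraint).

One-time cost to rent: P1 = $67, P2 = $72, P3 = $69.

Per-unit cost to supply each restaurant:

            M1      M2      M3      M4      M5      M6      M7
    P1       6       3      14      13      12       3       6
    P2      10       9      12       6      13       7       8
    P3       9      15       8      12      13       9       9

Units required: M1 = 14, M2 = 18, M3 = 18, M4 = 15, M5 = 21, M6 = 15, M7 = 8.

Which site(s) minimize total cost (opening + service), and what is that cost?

For any fixed open set, each restaurant goes to its cheapest open site; total = fixed + service.
{P1, P2, P3}: M1→P1 6·14=84, M2→P1 3·18=54, M3→P3 8·18=144, M4→P2 6·15=90, M5→P1 12·21=252, M6→P1 3·15=45, M7→P1 6·8=48. Service 717; fixed 208; total 925.
{P1, P2}: service 789 + fixed 139 = 928
{P1, P3}: M1→P1 6·14=84, M2→P1 3·18=54, M3→P3 8·18=144, M4→P3 12·15=180, M5→P1 12·21=252, M6→P1 3·15=45, M7→P1 6·8=48. Service 807; fixed 136; total 943.
{P1}: service 930 + fixed 67 = 997
No other subset beats 925.

Open P1, P2 and P3; minimum total cost 925.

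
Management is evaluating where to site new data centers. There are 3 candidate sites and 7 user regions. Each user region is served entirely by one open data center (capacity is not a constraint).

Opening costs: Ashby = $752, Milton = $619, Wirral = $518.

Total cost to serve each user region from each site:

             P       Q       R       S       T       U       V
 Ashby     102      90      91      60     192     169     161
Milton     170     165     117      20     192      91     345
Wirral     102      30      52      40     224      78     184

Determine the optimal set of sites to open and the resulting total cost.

For any fixed open set, each user region goes to its cheapest open site; total = fixed + service.
{Wirral}: P→Wirral 102, Q→Wirral 30, R→Wirral 52, S→Wirral 40, T→Wirral 224, U→Wirral 78, V→Wirral 184. Service 710; fixed 518; total 1228.
{Ashby}: service 865 + fixed 752 = 1617
{Milton}: service 1100 + fixed 619 = 1719
{Ashby, Milton, Wirral}: service 635 + fixed 1889 = 2524
(All 7 nonempty subsets were checked; Wirral only is lowest.)

Open Wirral only; minimum total cost 1228.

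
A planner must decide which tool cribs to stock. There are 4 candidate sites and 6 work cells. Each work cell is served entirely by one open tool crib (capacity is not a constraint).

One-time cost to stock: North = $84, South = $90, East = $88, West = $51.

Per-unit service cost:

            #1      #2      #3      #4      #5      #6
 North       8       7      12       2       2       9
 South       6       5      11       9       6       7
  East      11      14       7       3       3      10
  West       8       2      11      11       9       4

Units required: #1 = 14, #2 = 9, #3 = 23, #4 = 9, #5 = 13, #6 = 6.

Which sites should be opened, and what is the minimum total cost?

For any fixed open set, each work cell goes to its cheapest open site; total = fixed + service.
{East, West}: #1→West 8·14=112, #2→West 2·9=18, #3→East 7·23=161, #4→East 3·9=27, #5→East 3·13=39, #6→West 4·6=24. Service 381; fixed 139; total 520.
{South, East}: #1→South 6·14=84, #2→South 5·9=45, #3→East 7·23=161, #4→East 3·9=27, #5→East 3·13=39, #6→South 7·6=42. Service 398; fixed 178; total 576.
{North, East, West}: service 359 + fixed 223 = 582
{North, South, East, West}: service 331 + fixed 313 = 644
(All 15 nonempty subsets were checked; East and West is lowest.)

Open East and West; minimum total cost 520.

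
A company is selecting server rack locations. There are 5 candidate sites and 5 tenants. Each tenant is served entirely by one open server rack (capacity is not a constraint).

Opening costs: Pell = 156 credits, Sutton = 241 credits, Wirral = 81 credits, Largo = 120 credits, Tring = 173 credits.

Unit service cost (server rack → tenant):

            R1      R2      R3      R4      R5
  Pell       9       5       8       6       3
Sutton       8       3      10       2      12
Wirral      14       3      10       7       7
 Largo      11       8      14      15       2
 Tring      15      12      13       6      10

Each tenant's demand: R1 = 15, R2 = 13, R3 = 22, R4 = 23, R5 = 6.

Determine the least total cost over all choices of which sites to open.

Minimum total cost: 688

For any fixed open set, each tenant goes to its cheapest open site; total = fixed + service.
{Pell}: R1→Pell 9·15=135, R2→Pell 5·13=65, R3→Pell 8·22=176, R4→Pell 6·23=138, R5→Pell 3·6=18. Service 532; fixed 156; total 688.
{Sutton}: R1→Sutton 8·15=120, R2→Sutton 3·13=39, R3→Sutton 10·22=220, R4→Sutton 2·23=46, R5→Sutton 12·6=72. Service 497; fixed 241; total 738.
{Pell, Wirral}: service 506 + fixed 237 = 743
{Pell, Sutton, Wirral, Largo, Tring}: service 393 + fixed 771 = 1164
No other subset beats 688.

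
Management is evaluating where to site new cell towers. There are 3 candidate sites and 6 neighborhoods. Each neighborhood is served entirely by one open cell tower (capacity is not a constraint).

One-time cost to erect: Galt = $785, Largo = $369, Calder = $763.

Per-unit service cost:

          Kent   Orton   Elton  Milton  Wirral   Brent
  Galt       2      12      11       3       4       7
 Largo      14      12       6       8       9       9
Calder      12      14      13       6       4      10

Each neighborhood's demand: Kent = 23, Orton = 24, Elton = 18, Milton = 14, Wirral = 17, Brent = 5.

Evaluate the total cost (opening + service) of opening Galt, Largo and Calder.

Total cost: 2504

Each neighborhood is assigned to its cheapest site among the open ones.
{Galt, Largo, Calder}: Kent→Galt 2·23=46, Orton→Galt 12·24=288, Elton→Largo 6·18=108, Milton→Galt 3·14=42, Wirral→Galt 4·17=68, Brent→Galt 7·5=35. Service 587; fixed 1917; total 2504.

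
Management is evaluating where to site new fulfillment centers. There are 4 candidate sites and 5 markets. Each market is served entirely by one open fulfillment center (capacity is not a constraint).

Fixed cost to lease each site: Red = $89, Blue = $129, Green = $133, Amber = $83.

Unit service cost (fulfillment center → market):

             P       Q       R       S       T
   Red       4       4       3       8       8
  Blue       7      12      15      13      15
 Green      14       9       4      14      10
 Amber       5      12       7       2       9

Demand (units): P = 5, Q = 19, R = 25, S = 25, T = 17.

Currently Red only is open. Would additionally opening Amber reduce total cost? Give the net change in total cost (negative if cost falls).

Yes — net change −67 (cost falls by 67).

Current service cost with {Red}: 507.
Adding Amber: each market re-picks its cheapest; new service cost 357, saving 150.
Extra fixed cost: 83. Net change = 83 − 150 = -67.
(Totals: 596 → 529.)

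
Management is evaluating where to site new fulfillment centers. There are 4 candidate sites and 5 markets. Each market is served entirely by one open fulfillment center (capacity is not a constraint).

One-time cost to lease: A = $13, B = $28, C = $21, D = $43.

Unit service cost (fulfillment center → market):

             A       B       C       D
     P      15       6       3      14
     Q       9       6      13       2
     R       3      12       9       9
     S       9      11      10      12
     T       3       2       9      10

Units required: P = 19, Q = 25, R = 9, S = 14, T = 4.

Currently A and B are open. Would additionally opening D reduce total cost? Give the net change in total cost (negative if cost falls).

Yes — net change −57 (cost falls by 57).

Current service cost with {A, B}: 425.
Adding D: each market re-picks its cheapest; new service cost 325, saving 100.
Extra fixed cost: 43. Net change = 43 − 100 = -57.
(Totals: 466 → 409.)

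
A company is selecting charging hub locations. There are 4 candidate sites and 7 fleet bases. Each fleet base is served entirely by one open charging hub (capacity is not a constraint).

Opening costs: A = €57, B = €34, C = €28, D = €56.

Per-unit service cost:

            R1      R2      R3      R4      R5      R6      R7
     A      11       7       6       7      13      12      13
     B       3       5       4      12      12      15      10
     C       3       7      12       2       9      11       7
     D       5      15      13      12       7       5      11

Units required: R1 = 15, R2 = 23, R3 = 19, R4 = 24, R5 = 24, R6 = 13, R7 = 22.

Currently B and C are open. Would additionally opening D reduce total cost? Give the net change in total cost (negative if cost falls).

Current service cost with {B, C}: 797.
Adding D: each fleet base re-picks its cheapest; new service cost 671, saving 126.
Extra fixed cost: 56. Net change = 56 − 126 = -70.
(Totals: 859 → 789.)

Yes — net change −70 (cost falls by 70).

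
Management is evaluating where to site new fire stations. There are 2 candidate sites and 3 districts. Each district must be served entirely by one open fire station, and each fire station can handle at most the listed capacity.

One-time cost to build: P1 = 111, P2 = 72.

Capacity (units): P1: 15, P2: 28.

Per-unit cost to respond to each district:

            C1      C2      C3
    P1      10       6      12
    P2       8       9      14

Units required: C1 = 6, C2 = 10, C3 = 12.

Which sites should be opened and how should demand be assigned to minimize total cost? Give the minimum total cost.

Open {P2}: C1→P2 8·6=48, C2→P2 9·10=90, C3→P2 14·12=168.
Loads: P2 carries 28/28. Service 306; fixed 72; total 378.
Next best feasible plan costs 459.

Minimum total cost: 378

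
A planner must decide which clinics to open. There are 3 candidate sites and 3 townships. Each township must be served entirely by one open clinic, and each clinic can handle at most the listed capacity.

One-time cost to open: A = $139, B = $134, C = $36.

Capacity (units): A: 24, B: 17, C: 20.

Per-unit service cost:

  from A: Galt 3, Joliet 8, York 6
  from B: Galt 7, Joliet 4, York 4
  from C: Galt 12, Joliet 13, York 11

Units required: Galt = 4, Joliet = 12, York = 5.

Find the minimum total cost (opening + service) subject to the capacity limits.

Minimum total cost: 277

Open {A}: Galt→A 3·4=12, Joliet→A 8·12=96, York→A 6·5=30.
Loads: A carries 21/24. Service 138; fixed 139; total 277.
Next best feasible plan costs 286.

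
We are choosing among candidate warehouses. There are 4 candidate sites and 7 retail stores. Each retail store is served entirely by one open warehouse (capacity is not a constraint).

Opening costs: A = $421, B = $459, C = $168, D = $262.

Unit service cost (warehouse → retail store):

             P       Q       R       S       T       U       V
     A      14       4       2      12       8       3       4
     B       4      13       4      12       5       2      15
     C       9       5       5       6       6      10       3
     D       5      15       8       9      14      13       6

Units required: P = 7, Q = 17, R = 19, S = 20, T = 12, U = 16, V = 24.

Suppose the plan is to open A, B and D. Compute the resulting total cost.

Each retail store is assigned to its cheapest site among the open ones.
{A, B, D}: P→B 4·7=28, Q→A 4·17=68, R→A 2·19=38, S→D 9·20=180, T→B 5·12=60, U→B 2·16=32, V→A 4·24=96. Service 502; fixed 1142; total 1644.

Total cost: 1644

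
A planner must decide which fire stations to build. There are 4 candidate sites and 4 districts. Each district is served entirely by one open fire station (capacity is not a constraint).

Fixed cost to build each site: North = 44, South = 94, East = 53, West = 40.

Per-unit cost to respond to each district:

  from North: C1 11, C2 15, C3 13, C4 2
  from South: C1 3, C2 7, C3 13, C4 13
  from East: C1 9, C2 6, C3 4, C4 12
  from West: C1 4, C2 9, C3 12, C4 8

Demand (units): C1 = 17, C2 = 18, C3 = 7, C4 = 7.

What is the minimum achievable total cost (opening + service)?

For any fixed open set, each district goes to its cheapest open site; total = fixed + service.
{East, West}: C1→West 4·17=68, C2→East 6·18=108, C3→East 4·7=28, C4→West 8·7=56. Service 260; fixed 93; total 353.
{North, East, West}: C1→West 4·17=68, C2→East 6·18=108, C3→East 4·7=28, C4→North 2·7=14. Service 218; fixed 137; total 355.
{North, South, East}: service 201 + fixed 191 = 392
{North, South, East, West}: service 201 + fixed 231 = 432
No other subset beats 353.

Minimum total cost: 353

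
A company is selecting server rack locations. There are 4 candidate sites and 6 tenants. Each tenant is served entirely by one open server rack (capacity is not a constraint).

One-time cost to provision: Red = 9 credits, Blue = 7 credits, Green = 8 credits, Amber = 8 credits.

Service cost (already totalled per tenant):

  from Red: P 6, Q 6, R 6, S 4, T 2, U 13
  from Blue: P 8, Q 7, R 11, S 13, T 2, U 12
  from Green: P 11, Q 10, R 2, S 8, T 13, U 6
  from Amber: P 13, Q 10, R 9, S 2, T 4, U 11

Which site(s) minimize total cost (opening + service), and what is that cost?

For any fixed open set, each tenant goes to its cheapest open site; total = fixed + service.
{Red, Green}: P→Red 6, Q→Red 6, R→Green 2, S→Red 4, T→Red 2, U→Green 6. Service 26; fixed 17; total 43.
{Red}: P→Red 6, Q→Red 6, R→Red 6, S→Red 4, T→Red 2, U→Red 13. Service 37; fixed 9; total 46.
{Blue, Green}: service 33 + fixed 15 = 48
{Red, Blue, Green, Amber}: P→Red 6, Q→Red 6, R→Green 2, S→Amber 2, T→Red 2, U→Green 6. Service 24; fixed 32; total 56.
No other subset beats 43.

Open Red and Green; minimum total cost 43.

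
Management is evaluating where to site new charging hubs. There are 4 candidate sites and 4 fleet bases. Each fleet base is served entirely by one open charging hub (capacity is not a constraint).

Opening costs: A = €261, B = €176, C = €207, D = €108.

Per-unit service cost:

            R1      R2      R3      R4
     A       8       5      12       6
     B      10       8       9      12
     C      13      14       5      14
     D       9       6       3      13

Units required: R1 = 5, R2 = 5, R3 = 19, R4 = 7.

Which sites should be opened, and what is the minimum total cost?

For any fixed open set, each fleet base goes to its cheapest open site; total = fixed + service.
{D}: R1→D 9·5=45, R2→D 6·5=30, R3→D 3·19=57, R4→D 13·7=91. Service 223; fixed 108; total 331.
{B, D}: service 216 + fixed 284 = 500
{B}: service 345 + fixed 176 = 521
{A, B, C, D}: service 164 + fixed 752 = 916
(All 15 nonempty subsets were checked; D only is lowest.)

Open D only; minimum total cost 331.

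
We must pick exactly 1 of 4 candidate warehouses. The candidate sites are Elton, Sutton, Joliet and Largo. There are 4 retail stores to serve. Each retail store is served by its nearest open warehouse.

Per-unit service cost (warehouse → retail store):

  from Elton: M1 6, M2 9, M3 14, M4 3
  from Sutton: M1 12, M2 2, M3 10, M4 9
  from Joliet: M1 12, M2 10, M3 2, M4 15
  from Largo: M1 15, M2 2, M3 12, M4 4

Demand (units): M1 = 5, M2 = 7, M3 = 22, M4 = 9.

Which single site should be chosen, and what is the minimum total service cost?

With exactly 1 open, each retail store uses its cheapest among the chosen.
{Joliet}: M1→Joliet 12·5=60, M2→Joliet 10·7=70, M3→Joliet 2·22=44, M4→Joliet 15·9=135. Service cost 309.
{Sutton}: service cost 375
{Largo}: service cost 389
Among all 4 size-1 choices, {Joliet} is lowest.

Choose Joliet only; total service cost 309.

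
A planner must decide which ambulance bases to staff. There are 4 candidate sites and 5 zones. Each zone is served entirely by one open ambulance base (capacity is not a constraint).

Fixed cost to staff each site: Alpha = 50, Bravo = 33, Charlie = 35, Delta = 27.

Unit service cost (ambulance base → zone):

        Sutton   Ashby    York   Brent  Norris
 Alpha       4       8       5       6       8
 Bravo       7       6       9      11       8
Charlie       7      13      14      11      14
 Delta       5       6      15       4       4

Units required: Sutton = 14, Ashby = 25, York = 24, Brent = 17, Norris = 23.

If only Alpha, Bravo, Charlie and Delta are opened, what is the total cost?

Total cost: 631

Each zone is assigned to its cheapest site among the open ones.
{Alpha, Bravo, Charlie, Delta}: Sutton→Alpha 4·14=56, Ashby→Bravo 6·25=150, York→Alpha 5·24=120, Brent→Delta 4·17=68, Norris→Delta 4·23=92. Service 486; fixed 145; total 631.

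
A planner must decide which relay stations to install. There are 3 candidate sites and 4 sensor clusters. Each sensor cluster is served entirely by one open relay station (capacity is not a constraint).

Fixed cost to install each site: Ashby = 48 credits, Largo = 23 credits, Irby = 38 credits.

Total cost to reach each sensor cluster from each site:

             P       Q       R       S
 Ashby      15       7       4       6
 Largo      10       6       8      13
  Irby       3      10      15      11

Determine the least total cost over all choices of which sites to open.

Minimum total cost: 60

For any fixed open set, each sensor cluster goes to its cheapest open site; total = fixed + service.
{Largo}: P→Largo 10, Q→Largo 6, R→Largo 8, S→Largo 13. Service 37; fixed 23; total 60.
{Irby}: P→Irby 3, Q→Irby 10, R→Irby 15, S→Irby 11. Service 39; fixed 38; total 77.
{Ashby}: P→Ashby 15, Q→Ashby 7, R→Ashby 4, S→Ashby 6. Service 32; fixed 48; total 80.
{Ashby, Largo, Irby}: P→Irby 3, Q→Largo 6, R→Ashby 4, S→Ashby 6. Service 19; fixed 109; total 128.
(All 7 nonempty subsets were checked; Largo only is lowest.)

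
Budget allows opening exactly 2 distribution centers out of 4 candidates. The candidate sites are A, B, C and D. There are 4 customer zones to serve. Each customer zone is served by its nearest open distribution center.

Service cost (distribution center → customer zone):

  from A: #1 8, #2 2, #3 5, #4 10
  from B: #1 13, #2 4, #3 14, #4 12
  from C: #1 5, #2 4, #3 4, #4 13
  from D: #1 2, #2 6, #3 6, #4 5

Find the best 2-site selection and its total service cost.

With exactly 2 open, each customer zone uses its cheapest among the chosen.
{A, D}: #1→D 2, #2→A 2, #3→A 5, #4→D 5. Service cost 14.
{C, D}: service cost 15
{B, D}: service cost 17
Among all 6 size-2 choices, {A, D} is lowest.

Choose A and D; total service cost 14.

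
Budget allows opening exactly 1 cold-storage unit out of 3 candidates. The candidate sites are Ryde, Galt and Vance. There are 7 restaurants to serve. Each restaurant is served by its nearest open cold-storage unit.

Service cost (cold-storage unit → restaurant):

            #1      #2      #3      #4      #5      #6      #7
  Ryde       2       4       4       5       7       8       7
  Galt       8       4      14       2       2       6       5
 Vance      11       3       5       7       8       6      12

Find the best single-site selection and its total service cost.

Choose Ryde only; total service cost 37.

With exactly 1 open, each restaurant uses its cheapest among the chosen.
{Ryde}: #1→Ryde 2, #2→Ryde 4, #3→Ryde 4, #4→Ryde 5, #5→Ryde 7, #6→Ryde 8, #7→Ryde 7. Service cost 37.
{Galt}: service cost 41
{Vance}: service cost 52
Among all 3 size-1 choices, {Ryde} is lowest.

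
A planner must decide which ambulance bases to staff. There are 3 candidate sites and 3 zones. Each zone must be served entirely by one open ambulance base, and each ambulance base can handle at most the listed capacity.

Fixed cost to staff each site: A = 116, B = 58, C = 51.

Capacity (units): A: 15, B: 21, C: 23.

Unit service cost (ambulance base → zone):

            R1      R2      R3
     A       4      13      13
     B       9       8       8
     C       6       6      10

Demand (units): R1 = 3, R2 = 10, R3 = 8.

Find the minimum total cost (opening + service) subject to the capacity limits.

Minimum total cost: 209

Open {C}: R1→C 6·3=18, R2→C 6·10=60, R3→C 10·8=80.
Loads: C carries 21/23. Service 158; fixed 51; total 209.
Next best feasible plan costs 229.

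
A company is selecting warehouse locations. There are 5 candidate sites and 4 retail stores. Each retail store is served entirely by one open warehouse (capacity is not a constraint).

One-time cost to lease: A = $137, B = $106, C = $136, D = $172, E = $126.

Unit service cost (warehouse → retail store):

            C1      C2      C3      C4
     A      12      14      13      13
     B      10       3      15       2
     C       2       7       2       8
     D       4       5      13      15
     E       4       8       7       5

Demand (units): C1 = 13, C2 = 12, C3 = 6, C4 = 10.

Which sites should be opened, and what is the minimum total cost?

Open B and C; minimum total cost 336.

For any fixed open set, each retail store goes to its cheapest open site; total = fixed + service.
{B, C}: C1→C 2·13=26, C2→B 3·12=36, C3→C 2·6=12, C4→B 2·10=20. Service 94; fixed 242; total 336.
{C}: C1→C 2·13=26, C2→C 7·12=84, C3→C 2·6=12, C4→C 8·10=80. Service 202; fixed 136; total 338.
{E}: service 240 + fixed 126 = 366
{A, B, C, D, E}: C1→C 2·13=26, C2→B 3·12=36, C3→C 2·6=12, C4→B 2·10=20. Service 94; fixed 677; total 771.
No other subset beats 336.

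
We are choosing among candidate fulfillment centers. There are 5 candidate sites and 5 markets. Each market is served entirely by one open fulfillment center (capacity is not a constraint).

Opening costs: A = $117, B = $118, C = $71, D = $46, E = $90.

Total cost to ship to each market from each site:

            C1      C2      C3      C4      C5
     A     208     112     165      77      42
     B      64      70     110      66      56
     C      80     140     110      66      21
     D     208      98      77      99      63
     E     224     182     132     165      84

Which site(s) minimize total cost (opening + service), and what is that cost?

For any fixed open set, each market goes to its cheapest open site; total = fixed + service.
{C, D}: C1→C 80, C2→D 98, C3→D 77, C4→C 66, C5→C 21. Service 342; fixed 117; total 459.
{B}: service 366 + fixed 118 = 484
{C}: C1→C 80, C2→C 140, C3→C 110, C4→C 66, C5→C 21. Service 417; fixed 71; total 488.
{A, B, C, D, E}: C1→B 64, C2→B 70, C3→D 77, C4→B 66, C5→C 21. Service 298; fixed 442; total 740.
No other subset beats 459.

Open C and D; minimum total cost 459.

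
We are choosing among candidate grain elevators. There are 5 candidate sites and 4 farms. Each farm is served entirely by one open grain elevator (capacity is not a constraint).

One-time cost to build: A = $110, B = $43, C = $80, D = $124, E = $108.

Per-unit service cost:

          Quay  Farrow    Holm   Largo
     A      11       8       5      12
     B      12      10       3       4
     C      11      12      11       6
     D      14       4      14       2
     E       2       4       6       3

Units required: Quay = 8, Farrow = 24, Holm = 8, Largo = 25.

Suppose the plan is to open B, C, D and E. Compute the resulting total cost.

Total cost: 541

Each farm is assigned to its cheapest site among the open ones.
{B, C, D, E}: Quay→E 2·8=16, Farrow→D 4·24=96, Holm→B 3·8=24, Largo→D 2·25=50. Service 186; fixed 355; total 541.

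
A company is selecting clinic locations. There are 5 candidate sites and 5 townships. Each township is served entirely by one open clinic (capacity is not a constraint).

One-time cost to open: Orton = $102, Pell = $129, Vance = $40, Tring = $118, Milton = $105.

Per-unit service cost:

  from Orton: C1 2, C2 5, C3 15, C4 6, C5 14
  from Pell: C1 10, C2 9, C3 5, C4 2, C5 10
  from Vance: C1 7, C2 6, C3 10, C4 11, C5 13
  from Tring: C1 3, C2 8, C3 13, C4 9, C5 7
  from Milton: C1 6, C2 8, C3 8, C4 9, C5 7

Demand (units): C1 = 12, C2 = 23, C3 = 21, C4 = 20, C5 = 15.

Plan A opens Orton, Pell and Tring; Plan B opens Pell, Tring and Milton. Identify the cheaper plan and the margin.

Plan A: {Orton, Pell, Tring}: C1→Orton 2·12=24, C2→Orton 5·23=115, C3→Pell 5·21=105, C4→Pell 2·20=40, C5→Tring 7·15=105. Service 389; fixed 349; total 738.
Plan B: {Pell, Tring, Milton}: C1→Tring 3·12=36, C2→Tring 8·23=184, C3→Pell 5·21=105, C4→Pell 2·20=40, C5→Tring 7·15=105. Service 470; fixed 352; total 822.
Difference: |738 − 822| = 84.

Plan A is cheaper by 84.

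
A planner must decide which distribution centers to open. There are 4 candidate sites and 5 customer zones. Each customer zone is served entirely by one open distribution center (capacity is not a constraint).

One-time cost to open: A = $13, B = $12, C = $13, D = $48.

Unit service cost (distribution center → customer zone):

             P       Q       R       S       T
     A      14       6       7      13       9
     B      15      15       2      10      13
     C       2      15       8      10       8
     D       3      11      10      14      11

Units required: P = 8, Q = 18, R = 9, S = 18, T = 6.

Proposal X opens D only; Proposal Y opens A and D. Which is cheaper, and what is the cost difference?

Proposal X: {D}: P→D 3·8=24, Q→D 11·18=198, R→D 10·9=90, S→D 14·18=252, T→D 11·6=66. Service 630; fixed 48; total 678.
Proposal Y: {A, D}: P→D 3·8=24, Q→A 6·18=108, R→A 7·9=63, S→A 13·18=234, T→A 9·6=54. Service 483; fixed 61; total 544.
Difference: |678 − 544| = 134.

Proposal Y is cheaper by 134.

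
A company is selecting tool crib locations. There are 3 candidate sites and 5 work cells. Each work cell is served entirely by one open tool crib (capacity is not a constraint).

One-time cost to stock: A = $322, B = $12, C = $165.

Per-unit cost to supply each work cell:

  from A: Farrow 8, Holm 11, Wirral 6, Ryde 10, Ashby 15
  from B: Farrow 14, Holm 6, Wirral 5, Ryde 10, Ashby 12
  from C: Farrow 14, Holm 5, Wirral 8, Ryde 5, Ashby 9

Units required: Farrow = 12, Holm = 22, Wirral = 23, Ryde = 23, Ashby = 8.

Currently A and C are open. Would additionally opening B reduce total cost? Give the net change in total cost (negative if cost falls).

Current service cost with {A, C}: 531.
Adding B: each work cell re-picks its cheapest; new service cost 508, saving 23.
Extra fixed cost: 12. Net change = 12 − 23 = -11.
(Totals: 1018 → 1007.)

Yes — net change −11 (cost falls by 11).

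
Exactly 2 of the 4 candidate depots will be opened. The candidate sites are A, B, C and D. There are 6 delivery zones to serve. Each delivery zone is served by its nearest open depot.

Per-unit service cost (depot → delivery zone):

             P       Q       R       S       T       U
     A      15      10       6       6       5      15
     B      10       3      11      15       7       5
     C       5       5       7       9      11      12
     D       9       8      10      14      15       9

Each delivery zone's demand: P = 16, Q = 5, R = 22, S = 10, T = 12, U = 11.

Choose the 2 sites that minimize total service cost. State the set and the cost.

Choose B and C; total service cost 478.

With exactly 2 open, each delivery zone uses its cheapest among the chosen.
{B, C}: P→C 5·16=80, Q→B 3·5=15, R→C 7·22=154, S→C 9·10=90, T→B 7·12=84, U→B 5·11=55. Service cost 478.
{A, B}: service cost 482
{A, C}: service cost 489
Among all 6 size-2 choices, {B, C} is lowest.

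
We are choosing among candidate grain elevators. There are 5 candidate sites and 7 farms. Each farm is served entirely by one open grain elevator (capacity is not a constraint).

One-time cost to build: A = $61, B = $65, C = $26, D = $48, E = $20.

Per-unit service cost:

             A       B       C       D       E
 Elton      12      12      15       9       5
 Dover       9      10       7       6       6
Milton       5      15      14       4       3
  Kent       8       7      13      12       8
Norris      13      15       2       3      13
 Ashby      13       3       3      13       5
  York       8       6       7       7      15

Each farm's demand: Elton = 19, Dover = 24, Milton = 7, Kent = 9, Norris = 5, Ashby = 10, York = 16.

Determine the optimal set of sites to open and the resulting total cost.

Open C and E; minimum total cost 530.

For any fixed open set, each farm goes to its cheapest open site; total = fixed + service.
{C, E}: Elton→E 5·19=95, Dover→E 6·24=144, Milton→E 3·7=21, Kent→E 8·9=72, Norris→C 2·5=10, Ashby→C 3·10=30, York→C 7·16=112. Service 484; fixed 46; total 530.
{B, C, E}: service 459 + fixed 111 = 570
{D, E}: Elton→E 5·19=95, Dover→D 6·24=144, Milton→E 3·7=21, Kent→E 8·9=72, Norris→D 3·5=15, Ashby→E 5·10=50, York→D 7·16=112. Service 509; fixed 68; total 577.
{A, B, C, D, E}: service 459 + fixed 220 = 679
No other subset beats 530.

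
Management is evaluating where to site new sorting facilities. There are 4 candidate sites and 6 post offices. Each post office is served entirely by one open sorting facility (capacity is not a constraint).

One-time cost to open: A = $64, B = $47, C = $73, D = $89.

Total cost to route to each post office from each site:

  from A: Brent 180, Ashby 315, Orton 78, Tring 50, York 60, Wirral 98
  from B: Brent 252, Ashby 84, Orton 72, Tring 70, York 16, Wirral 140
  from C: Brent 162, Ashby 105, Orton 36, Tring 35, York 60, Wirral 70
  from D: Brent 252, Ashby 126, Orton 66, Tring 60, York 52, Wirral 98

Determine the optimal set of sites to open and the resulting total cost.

Open B and C; minimum total cost 523.

For any fixed open set, each post office goes to its cheapest open site; total = fixed + service.
{B, C}: Brent→C 162, Ashby→B 84, Orton→C 36, Tring→C 35, York→B 16, Wirral→C 70. Service 403; fixed 120; total 523.
{C}: service 468 + fixed 73 = 541
{A, B, C}: service 403 + fixed 184 = 587
{A, B, C, D}: service 403 + fixed 273 = 676
(All 15 nonempty subsets were checked; B and C is lowest.)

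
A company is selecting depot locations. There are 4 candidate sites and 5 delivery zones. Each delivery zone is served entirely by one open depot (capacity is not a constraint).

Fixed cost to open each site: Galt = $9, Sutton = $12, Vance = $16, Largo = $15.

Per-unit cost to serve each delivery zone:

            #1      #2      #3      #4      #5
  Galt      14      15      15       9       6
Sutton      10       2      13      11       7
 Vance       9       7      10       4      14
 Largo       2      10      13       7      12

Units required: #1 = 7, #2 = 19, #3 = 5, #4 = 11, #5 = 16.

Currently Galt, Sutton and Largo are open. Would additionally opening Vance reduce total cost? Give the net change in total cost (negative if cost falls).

Yes — net change −32 (cost falls by 32).

Current service cost with {Galt, Sutton, Largo}: 290.
Adding Vance: each delivery zone re-picks its cheapest; new service cost 242, saving 48.
Extra fixed cost: 16. Net change = 16 − 48 = -32.
(Totals: 326 → 294.)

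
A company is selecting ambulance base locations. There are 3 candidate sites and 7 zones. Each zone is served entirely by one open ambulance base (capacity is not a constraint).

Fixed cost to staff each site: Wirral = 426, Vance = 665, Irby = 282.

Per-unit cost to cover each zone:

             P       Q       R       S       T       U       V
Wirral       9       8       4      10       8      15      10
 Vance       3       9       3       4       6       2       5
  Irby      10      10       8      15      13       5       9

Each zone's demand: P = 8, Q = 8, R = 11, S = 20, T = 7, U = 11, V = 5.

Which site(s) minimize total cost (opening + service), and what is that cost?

For any fixed open set, each zone goes to its cheapest open site; total = fixed + service.
{Vance}: P→Vance 3·8=24, Q→Vance 9·8=72, R→Vance 3·11=33, S→Vance 4·20=80, T→Vance 6·7=42, U→Vance 2·11=22, V→Vance 5·5=25. Service 298; fixed 665; total 963.
{Irby}: P→Irby 10·8=80, Q→Irby 10·8=80, R→Irby 8·11=88, S→Irby 15·20=300, T→Irby 13·7=91, U→Irby 5·11=55, V→Irby 9·5=45. Service 739; fixed 282; total 1021.
{Wirral}: service 651 + fixed 426 = 1077
{Wirral, Vance, Irby}: service 290 + fixed 1373 = 1663
No other subset beats 963.

Open Vance only; minimum total cost 963.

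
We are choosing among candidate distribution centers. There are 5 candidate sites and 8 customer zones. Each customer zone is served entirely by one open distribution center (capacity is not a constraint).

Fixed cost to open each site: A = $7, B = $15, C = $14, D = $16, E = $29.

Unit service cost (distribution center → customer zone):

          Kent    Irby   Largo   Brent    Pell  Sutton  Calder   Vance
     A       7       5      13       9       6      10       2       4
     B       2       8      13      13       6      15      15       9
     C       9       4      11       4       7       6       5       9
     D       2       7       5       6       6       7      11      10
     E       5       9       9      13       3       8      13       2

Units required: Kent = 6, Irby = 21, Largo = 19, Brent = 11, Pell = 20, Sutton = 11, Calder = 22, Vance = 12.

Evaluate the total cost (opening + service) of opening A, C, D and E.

Each customer zone is assigned to its cheapest site among the open ones.
{A, C, D, E}: Kent→D 2·6=12, Irby→C 4·21=84, Largo→D 5·19=95, Brent→C 4·11=44, Pell→E 3·20=60, Sutton→C 6·11=66, Calder→A 2·22=44, Vance→E 2·12=24. Service 429; fixed 66; total 495.

Total cost: 495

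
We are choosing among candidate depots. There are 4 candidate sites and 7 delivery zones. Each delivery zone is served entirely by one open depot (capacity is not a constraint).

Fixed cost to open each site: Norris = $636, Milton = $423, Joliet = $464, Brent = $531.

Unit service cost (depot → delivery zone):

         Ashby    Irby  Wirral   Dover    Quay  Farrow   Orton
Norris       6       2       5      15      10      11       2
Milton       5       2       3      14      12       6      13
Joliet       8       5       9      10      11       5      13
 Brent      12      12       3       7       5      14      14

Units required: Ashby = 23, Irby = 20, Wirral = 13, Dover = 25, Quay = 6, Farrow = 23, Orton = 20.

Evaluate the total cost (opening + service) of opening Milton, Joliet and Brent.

Total cost: 2192

Each delivery zone is assigned to its cheapest site among the open ones.
{Milton, Joliet, Brent}: Ashby→Milton 5·23=115, Irby→Milton 2·20=40, Wirral→Milton 3·13=39, Dover→Brent 7·25=175, Quay→Brent 5·6=30, Farrow→Joliet 5·23=115, Orton→Milton 13·20=260. Service 774; fixed 1418; total 2192.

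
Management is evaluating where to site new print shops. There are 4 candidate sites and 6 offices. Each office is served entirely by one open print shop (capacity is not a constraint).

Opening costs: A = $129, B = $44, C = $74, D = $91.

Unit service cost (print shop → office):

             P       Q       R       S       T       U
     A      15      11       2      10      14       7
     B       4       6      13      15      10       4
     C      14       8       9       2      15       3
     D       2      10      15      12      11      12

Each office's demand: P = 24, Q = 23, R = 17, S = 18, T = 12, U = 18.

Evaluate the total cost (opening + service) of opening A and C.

Total cost: 1015

Each office is assigned to its cheapest site among the open ones.
{A, C}: P→C 14·24=336, Q→C 8·23=184, R→A 2·17=34, S→C 2·18=36, T→A 14·12=168, U→C 3·18=54. Service 812; fixed 203; total 1015.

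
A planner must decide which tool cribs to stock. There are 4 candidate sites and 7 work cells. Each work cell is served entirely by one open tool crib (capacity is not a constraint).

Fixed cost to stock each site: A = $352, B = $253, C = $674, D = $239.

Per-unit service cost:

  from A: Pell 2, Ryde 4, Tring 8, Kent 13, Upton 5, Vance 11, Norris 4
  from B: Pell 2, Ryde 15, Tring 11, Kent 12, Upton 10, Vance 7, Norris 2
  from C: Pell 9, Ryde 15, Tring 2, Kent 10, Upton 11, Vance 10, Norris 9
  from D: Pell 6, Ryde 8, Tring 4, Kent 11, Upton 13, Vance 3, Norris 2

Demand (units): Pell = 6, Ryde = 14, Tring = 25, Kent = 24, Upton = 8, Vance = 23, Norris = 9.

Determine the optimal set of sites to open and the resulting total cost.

For any fixed open set, each work cell goes to its cheapest open site; total = fixed + service.
{D}: Pell→D 6·6=36, Ryde→D 8·14=112, Tring→D 4·25=100, Kent→D 11·24=264, Upton→D 13·8=104, Vance→D 3·23=69, Norris→D 2·9=18. Service 703; fixed 239; total 942.
{B, D}: Pell→B 2·6=12, Ryde→D 8·14=112, Tring→D 4·25=100, Kent→D 11·24=264, Upton→B 10·8=80, Vance→D 3·23=69, Norris→B 2·9=18. Service 655; fixed 492; total 1147.
{A, D}: service 559 + fixed 591 = 1150
{A, B, C, D}: Pell→A 2·6=12, Ryde→A 4·14=56, Tring→C 2·25=50, Kent→C 10·24=240, Upton→A 5·8=40, Vance→D 3·23=69, Norris→B 2·9=18. Service 485; fixed 1518; total 2003.
No other subset beats 942.

Open D only; minimum total cost 942.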